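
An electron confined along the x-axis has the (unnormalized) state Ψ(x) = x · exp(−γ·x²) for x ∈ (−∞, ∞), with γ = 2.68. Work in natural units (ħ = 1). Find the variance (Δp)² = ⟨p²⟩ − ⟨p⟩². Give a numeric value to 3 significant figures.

8.04

Compute ⟨p⟩ and ⟨p²⟩ separately; (Δp)² = ⟨p²⟩ − ⟨p⟩².
Expand each integrand as polynomial × e^(−2γx²) and use ∫x^(2j)·e^(−2γx²) dx = (2j−1)!!/(4γ)^j · √(π/(2γ)), odd powers → 0; here √(π/(2γ)) = 0.76558. Differentiate with the product rule, d/dx e^(−γx²) = −2γx·e^(−γx²).
Normalization: ∫|Ψ|² dx = 0.071416.
⟨p⟩ = 0.0000 and ⟨p²⟩ = 8.0400.
(Δp)² = 8.0400 − (0.0000)² = 8.0400.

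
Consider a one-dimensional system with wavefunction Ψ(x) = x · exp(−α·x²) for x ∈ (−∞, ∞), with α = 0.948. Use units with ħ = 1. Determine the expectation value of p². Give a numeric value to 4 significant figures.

2.844

p² Ψ = −ħ² d²Ψ/dx²; ⟨p²⟩ = −ħ² ∫ Ψ*·Ψ'' dx / ∫|Ψ|² dx.
Expand each integrand as polynomial × e^(−2αx²) and use ∫x^(2j)·e^(−2αx²) dx = (2j−1)!!/(4α)^j · √(π/(2α)), odd powers → 0; here √(π/(2α)) = 1.2872. Differentiate with the product rule, d/dx e^(−αx²) = −2αx·e^(−αx²).
State is unnormalized: ∫|Ψ|² dx = 0.33946, and ∫Ψ*·(−ħ² Ψ'') dx = 0.96542, so ⟨p²⟩ = 0.96542 / 0.33946.
⟨p²⟩ = 2.8440.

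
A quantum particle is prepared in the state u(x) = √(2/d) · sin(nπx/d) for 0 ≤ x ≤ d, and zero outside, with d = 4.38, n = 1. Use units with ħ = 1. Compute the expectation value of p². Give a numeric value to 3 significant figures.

p² u = −ħ² d²u/dx²; ⟨p²⟩ = −ħ² ∫ u*·u'' dx.
d/dx sin(nπx/d) = (nπ/d)·cos(nπx/d) and d²/dx² sin(nπx/d) = −(nπ/d)²·sin(nπx/d); on 0 ≤ x ≤ d, ∫sin²(nπx/d) dx = d/2 and ∫sin(nπx/d)·cos(nπx/d) dx = 0.
⟨p²⟩ = 0.51446.

0.514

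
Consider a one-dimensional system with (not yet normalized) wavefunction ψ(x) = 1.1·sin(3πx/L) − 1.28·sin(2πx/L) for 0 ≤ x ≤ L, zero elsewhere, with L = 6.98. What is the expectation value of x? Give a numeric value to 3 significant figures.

4.83

⟨x⟩ = ∫ x·|ψ|² dx / ∫|ψ|² dx (integrals over the domain).
On 0 ≤ x ≤ L (j ≠ l): ∫sin²(jπx/L) dx = L/2, ∫sin(jπx/L)·sin(lπx/L) dx = 0; diagonal moments ∫x·sin²(jπx/L) dx = L²/4, ∫x²·sin²(jπx/L) dx = L³·(1/6 − 1/(4j²π²)); cross terms ∫x·sin(jπx/L)·sin(lπx/L) dx = 0 for j + l even and −4jlL²/(π²(j² − l²)²) for j + l odd, ∫x²·sin(jπx/L)·sin(lπx/L) dx = (−1)^(j+l)·4jlL³/(π²(j² − l²)²); higher powers the same way via product-to-sum and parts.
State is unnormalized: ∫|ψ|² dx = 9.9409, and ∫ψ*·x·ψ dx = 48.039, so ⟨x⟩ = 48.039 / 9.9409.
⟨x⟩ = 4.8324.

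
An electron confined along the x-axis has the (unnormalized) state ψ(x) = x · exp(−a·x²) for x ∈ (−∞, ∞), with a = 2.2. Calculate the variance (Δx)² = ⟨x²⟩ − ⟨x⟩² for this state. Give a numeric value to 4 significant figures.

0.3409

Compute ⟨x⟩ and ⟨x²⟩ separately, then (Δx)² = ⟨x²⟩ − ⟨x⟩².
Expand each integrand as polynomial × e^(−2ax²) and use ∫x^(2j)·e^(−2ax²) dx = (2j−1)!!/(4a)^j · √(π/(2a)), odd powers → 0; here √(π/(2a)) = 0.84498.
Normalization: ∫|ψ|² dx = 0.096021.
⟨x⟩ = 0.0000 and ⟨x²⟩ = 0.34091.
(Δx)² = 0.34091 − (0.0000)² = 0.34091.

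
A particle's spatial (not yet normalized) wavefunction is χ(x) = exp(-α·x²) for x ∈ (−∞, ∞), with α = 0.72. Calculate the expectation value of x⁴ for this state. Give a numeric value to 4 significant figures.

⟨x⁴⟩ = ∫ x⁴·|χ|² dx / ∫|χ|² dx (integrals over the domain).
Gaussian moments: ∫x^(2j)·e^(−2αx²) dx = (2j−1)!!/(4α)^j · √(π/(2α)), odd powers integrate to 0; here √(π/(2α)) = 1.4770.
State is unnormalized: ∫|χ|² dx = 1.4770, and ∫χ*·x⁴·χ dx = 0.53423, so ⟨x⁴⟩ = 0.53423 / 1.4770.
⟨x⁴⟩ = 0.36169.

0.3617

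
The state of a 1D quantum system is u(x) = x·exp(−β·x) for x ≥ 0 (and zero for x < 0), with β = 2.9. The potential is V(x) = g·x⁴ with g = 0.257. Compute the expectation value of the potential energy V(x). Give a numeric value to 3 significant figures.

0.0818

⟨V⟩ = ∫ V(x)·|u|² dx / ∫|u|² dx.
Every integrand reduces to terms xʲ·e^(−2βx) on [0, ∞); use ∫₀^∞ xʲ·e^(−2βx) dx = j!/(2β)^(j+1).
State is unnormalized: ∫|u|² dx = 0.010251, and ∫u*·V(x)·u dx = 0.00083805, so ⟨V⟩ = 0.00083805 / 0.010251.
⟨V⟩ = 0.081757.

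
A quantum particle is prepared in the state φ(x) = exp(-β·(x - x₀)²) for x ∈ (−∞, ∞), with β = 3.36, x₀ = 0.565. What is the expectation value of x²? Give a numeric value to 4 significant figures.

0.3936

⟨x²⟩ = ∫ x²·|φ|² dx / ∫|φ|² dx (integrals over the domain).
Gaussian moments (u = x − x₀): ∫u^(2j)·e^(−2βu²) du = (2j−1)!!/(4β)^j · √(π/(2β)), odd powers integrate to 0; here √(π/(2β)) = 0.68374.
State is unnormalized: ∫|φ|² dx = 0.68374, and ∫φ*·x²·φ dx = 0.26914, so ⟨x²⟩ = 0.26914 / 0.68374.
⟨x²⟩ = 0.39363.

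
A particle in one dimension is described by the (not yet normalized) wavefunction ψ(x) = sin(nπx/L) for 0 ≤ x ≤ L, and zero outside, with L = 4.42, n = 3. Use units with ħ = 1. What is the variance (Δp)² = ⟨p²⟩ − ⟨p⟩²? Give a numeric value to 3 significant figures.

Compute ⟨p⟩ and ⟨p²⟩ separately; (Δp)² = ⟨p²⟩ − ⟨p⟩².
d/dx sin(nπx/L) = (nπ/L)·cos(nπx/L) and d²/dx² sin(nπx/L) = −(nπ/L)²·sin(nπx/L); on 0 ≤ x ≤ L, ∫sin²(nπx/L) dx = L/2 and ∫sin(nπx/L)·cos(nπx/L) dx = 0.
Normalization: ∫|ψ|² dx = 2.2100.
⟨p⟩ = 0.0000 and ⟨p²⟩ = 4.5467.
(Δp)² = 4.5467 − (0.0000)² = 4.5467.

4.55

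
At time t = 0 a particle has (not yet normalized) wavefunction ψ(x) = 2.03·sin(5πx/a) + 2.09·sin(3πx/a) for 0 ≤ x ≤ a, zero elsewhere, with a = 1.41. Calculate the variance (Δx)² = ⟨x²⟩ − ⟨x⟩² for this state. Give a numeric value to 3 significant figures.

0.252

Compute ⟨x⟩ and ⟨x²⟩ separately, then (Δx)² = ⟨x²⟩ − ⟨x⟩².
On 0 ≤ x ≤ a (j ≠ l): ∫sin²(jπx/a) dx = a/2, ∫sin(jπx/a)·sin(lπx/a) dx = 0; diagonal moments ∫x·sin²(jπx/a) dx = a²/4, ∫x²·sin²(jπx/a) dx = a³·(1/6 − 1/(4j²π²)); cross terms ∫x·sin(jπx/a)·sin(lπx/a) dx = 0 for j + l even and −4jla²/(π²(j² − l²)²) for j + l odd, ∫x²·sin(jπx/a)·sin(lπx/a) dx = (−1)^(j+l)·4jla³/(π²(j² − l²)²); higher powers the same way via product-to-sum and parts.
Normalization: ∫|ψ|² dx = 5.9847.
⟨x⟩ = 0.70500 and ⟨x²⟩ = 0.74937.
(Δx)² = 0.74937 − (0.70500)² = 0.25234.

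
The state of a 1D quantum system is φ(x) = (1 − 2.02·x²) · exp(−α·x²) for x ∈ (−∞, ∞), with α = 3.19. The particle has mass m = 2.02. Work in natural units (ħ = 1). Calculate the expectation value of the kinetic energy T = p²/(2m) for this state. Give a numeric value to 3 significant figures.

1.55

T = −(ħ²/2m) d²/dx², so ⟨T⟩ = −(ħ²/2m) ∫ φ*·φ'' dx / ∫|φ|² dx; with m = 2.02.
Expand each integrand as polynomial × e^(−2αx²) and use ∫x^(2j)·e^(−2αx²) dx = (2j−1)!!/(4α)^j · √(π/(2α)), odd powers → 0; here √(π/(2α)) = 0.70172. Differentiate with the product rule, d/dx e^(−αx²) = −2αx·e^(−αx²).
State is unnormalized: ∫|φ|² dx = 0.53230, and ∫φ*·(−ħ²/2m · φ'') dx = 0.82671, so ⟨T⟩ = 0.82671 / 0.53230.
⟨T⟩ = 1.5531.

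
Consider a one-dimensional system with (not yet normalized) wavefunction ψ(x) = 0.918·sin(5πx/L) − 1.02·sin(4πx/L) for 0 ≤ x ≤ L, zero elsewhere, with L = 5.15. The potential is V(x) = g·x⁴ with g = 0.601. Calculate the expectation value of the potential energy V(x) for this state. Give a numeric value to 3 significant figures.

⟨V⟩ = ∫ V(x)·|ψ|² dx / ∫|ψ|² dx.
On 0 ≤ x ≤ L (j ≠ l): ∫sin²(jπx/L) dx = L/2, ∫sin(jπx/L)·sin(lπx/L) dx = 0; diagonal moments ∫x·sin²(jπx/L) dx = L²/4, ∫x²·sin²(jπx/L) dx = L³·(1/6 − 1/(4j²π²)); cross terms ∫x·sin(jπx/L)·sin(lπx/L) dx = 0 for j + l even and −4jlL²/(π²(j² − l²)²) for j + l odd, ∫x²·sin(jπx/L)·sin(lπx/L) dx = (−1)^(j+l)·4jlL³/(π²(j² − l²)²); higher powers the same way via product-to-sum and parts.
State is unnormalized: ∫|ψ|² dx = 4.8490, and ∫ψ*·V(x)·ψ dx = 713.03, so ⟨V⟩ = 713.03 / 4.8490.
⟨V⟩ = 147.05.

147.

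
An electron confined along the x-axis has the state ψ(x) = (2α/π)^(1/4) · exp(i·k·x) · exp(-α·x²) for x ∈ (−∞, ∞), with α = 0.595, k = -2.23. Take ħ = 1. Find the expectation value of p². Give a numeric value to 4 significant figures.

p² ψ = −ħ² d²ψ/dx²; ⟨p²⟩ = −ħ² ∫ ψ*·ψ'' dx.
Gaussian moments: ∫x^(2j)·e^(−2αx²) dx = (2j−1)!!/(4α)^j · √(π/(2α)), odd powers integrate to 0; here √(π/(2α)) = 1.6248. Derivatives: ψ′ = (ik − 2αx)·ψ, ψ″ = ((ik − 2αx)² − 2α)·ψ; the odd-in-x pieces drop out.
⟨p²⟩ = 5.5679.

5.568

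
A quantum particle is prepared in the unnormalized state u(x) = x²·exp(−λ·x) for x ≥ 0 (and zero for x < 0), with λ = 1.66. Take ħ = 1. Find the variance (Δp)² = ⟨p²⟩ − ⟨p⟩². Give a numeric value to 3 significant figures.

0.919

Compute ⟨p⟩ and ⟨p²⟩ separately; (Δp)² = ⟨p²⟩ − ⟨p⟩².
Differentiate x²·exp(−λ·x) with the product rule; every integrand then reduces to terms xʲ·e^(−2λx) on [0, ∞), with ∫₀^∞ xʲ·e^(−2λx) dx = j!/(2λ)^(j+1).
Normalization: ∫|u|² dx = 0.059501.
⟨p⟩ = 0.0000 and ⟨p²⟩ = 0.91853.
(Δp)² = 0.91853 − (0.0000)² = 0.91853.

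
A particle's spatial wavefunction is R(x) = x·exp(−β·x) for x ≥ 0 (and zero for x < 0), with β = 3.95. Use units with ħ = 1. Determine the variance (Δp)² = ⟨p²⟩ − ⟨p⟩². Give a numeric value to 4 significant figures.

15.60

Compute ⟨p⟩ and ⟨p²⟩ separately; (Δp)² = ⟨p²⟩ − ⟨p⟩².
Differentiate x·exp(−β·x) with the product rule; every integrand then reduces to terms xʲ·e^(−2βx) on [0, ∞), with ∫₀^∞ xʲ·e^(−2βx) dx = j!/(2β)^(j+1).
Normalization: ∫|R|² dx = 0.0040565.
⟨p⟩ = 0.0000 and ⟨p²⟩ = 15.603.
(Δp)² = 15.603 − (0.0000)² = 15.603.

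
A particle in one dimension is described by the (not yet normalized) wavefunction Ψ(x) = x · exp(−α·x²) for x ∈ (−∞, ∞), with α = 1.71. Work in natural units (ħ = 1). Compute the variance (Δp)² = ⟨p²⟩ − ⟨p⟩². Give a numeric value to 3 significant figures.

5.13

Compute ⟨p⟩ and ⟨p²⟩ separately; (Δp)² = ⟨p²⟩ − ⟨p⟩².
Expand each integrand as polynomial × e^(−2αx²) and use ∫x^(2j)·e^(−2αx²) dx = (2j−1)!!/(4α)^j · √(π/(2α)), odd powers → 0; here √(π/(2α)) = 0.95843. Differentiate with the product rule, d/dx e^(−αx²) = −2αx·e^(−αx²).
Normalization: ∫|Ψ|² dx = 0.14012.
⟨p⟩ = 0.0000 and ⟨p²⟩ = 5.1300.
(Δp)² = 5.1300 − (0.0000)² = 5.1300.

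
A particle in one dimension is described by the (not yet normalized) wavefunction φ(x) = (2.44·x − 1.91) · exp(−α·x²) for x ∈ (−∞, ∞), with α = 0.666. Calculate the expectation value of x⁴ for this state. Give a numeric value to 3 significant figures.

⟨x⁴⟩ = ∫ x⁴·|φ|² dx / ∫|φ|² dx (integrals over the domain).
Expand each integrand as polynomial × e^(−2αx²) and use ∫x^(2j)·e^(−2αx²) dx = (2j−1)!!/(4α)^j · √(π/(2α)), odd powers → 0; here √(π/(2α)) = 1.5358.
State is unnormalized: ∫|φ|² dx = 9.0348, and ∫φ*·x⁴·φ dx = 9.6226, so ⟨x⁴⟩ = 9.6226 / 9.0348.
⟨x⁴⟩ = 1.0651.

1.07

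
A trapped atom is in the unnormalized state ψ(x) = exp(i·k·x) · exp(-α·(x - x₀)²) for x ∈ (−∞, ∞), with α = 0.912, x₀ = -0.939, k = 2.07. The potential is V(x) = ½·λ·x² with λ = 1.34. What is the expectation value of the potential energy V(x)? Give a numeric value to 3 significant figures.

0.774

⟨V⟩ = ∫ V(x)·|ψ|² dx / ∫|ψ|² dx.
Gaussian moments (u = x − x₀): ∫u^(2j)·e^(−2αu²) du = (2j−1)!!/(4α)^j · √(π/(2α)), odd powers integrate to 0; here √(π/(2α)) = 1.3124.
State is unnormalized: ∫|ψ|² dx = 1.3124, and ∫ψ*·V(x)·ψ dx = 1.0163, so ⟨V⟩ = 1.0163 / 1.3124.
⟨V⟩ = 0.77442.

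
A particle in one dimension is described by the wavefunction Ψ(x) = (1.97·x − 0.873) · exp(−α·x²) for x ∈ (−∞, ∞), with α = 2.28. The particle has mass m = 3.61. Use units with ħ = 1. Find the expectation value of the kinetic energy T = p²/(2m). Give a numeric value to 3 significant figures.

0.542

T = −(ħ²/2m) d²/dx², so ⟨T⟩ = −(ħ²/2m) ∫ Ψ*·Ψ'' dx / ∫|Ψ|² dx; with m = 3.61.
Expand each integrand as polynomial × e^(−2αx²) and use ∫x^(2j)·e^(−2αx²) dx = (2j−1)!!/(4α)^j · √(π/(2α)), odd powers → 0; here √(π/(2α)) = 0.83003. Differentiate with the product rule, d/dx e^(−αx²) = −2αx·e^(−αx²).
State is unnormalized: ∫|Ψ|² dx = 0.98580, and ∫Ψ*·(−ħ²/2m · Ψ'') dx = 0.53438, so ⟨T⟩ = 0.53438 / 0.98580.
⟨T⟩ = 0.54208.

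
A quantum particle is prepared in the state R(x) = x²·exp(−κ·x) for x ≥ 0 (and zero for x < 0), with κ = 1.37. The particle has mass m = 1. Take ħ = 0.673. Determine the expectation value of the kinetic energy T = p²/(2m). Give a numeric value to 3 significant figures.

T = −(ħ²/2m) d²/dx², so ⟨T⟩ = −(ħ²/2m) ∫ R*·R'' dx / ∫|R|² dx; with m = 1.
Differentiate x²·exp(−κ·x) with the product rule; every integrand then reduces to terms xʲ·e^(−2κx) on [0, ∞), with ∫₀^∞ xʲ·e^(−2κx) dx = j!/(2κ)^(j+1).
State is unnormalized: ∫|R|² dx = 0.15540, and ∫R*·(−ħ²/2m · R'') dx = 0.022018, so ⟨T⟩ = 0.022018 / 0.15540.
⟨T⟩ = 0.14168.

0.142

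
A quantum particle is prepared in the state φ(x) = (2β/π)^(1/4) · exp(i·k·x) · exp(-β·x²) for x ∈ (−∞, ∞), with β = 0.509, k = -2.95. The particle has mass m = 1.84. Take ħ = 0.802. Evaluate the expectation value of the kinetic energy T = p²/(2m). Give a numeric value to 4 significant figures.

T = −(ħ²/2m) d²/dx², so ⟨T⟩ = −(ħ²/2m) ∫ φ*·φ'' dx; with m = 1.84.
Gaussian moments: ∫x^(2j)·e^(−2βx²) dx = (2j−1)!!/(4β)^j · √(π/(2β)), odd powers integrate to 0; here √(π/(2β)) = 1.7567. Derivatives: φ′ = (ik − 2βx)·φ, φ″ = ((ik − 2βx)² − 2β)·φ; the odd-in-x pieces drop out.
⟨T⟩ = 1.6100.

1.610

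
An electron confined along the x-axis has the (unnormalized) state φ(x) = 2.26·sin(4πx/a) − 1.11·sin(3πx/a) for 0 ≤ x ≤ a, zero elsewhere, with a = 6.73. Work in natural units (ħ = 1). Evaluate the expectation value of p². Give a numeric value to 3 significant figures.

p² φ = −ħ² d²φ/dx²; ⟨p²⟩ = −ħ² ∫ φ*·φ'' dx / ∫|φ|² dx.
d²/dx² sin(jπx/a) = −(jπ/a)²·sin(jπx/a); on 0 ≤ x ≤ a, ∫sin²(jπx/a) dx = a/2 and ∫sin(jπx/a)·sin(lπx/a) dx = 0 for j ≠ l, so only diagonal terms survive in ∫|φ|² and ∫φ·φ″; ∫φ·φ′ dx = [φ²/2] between the walls = 0.
State is unnormalized: ∫|φ|² dx = 21.333, and ∫φ*·(−ħ² φ'') dx = 68.054, so ⟨p²⟩ = 68.054 / 21.333.
⟨p²⟩ = 3.1901.

3.19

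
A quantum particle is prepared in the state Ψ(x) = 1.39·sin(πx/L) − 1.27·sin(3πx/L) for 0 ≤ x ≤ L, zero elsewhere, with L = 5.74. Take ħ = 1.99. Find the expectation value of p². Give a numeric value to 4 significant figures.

5.504

p² Ψ = −ħ² d²Ψ/dx²; ⟨p²⟩ = −ħ² ∫ Ψ*·Ψ'' dx / ∫|Ψ|² dx.
d²/dx² sin(jπx/L) = −(jπ/L)²·sin(jπx/L); on 0 ≤ x ≤ L, ∫sin²(jπx/L) dx = L/2 and ∫sin(jπx/L)·sin(lπx/L) dx = 0 for j ≠ l, so only diagonal terms survive in ∫|Ψ|² and ∫Ψ·Ψ″; ∫Ψ·Ψ′ dx = [Ψ²/2] between the walls = 0.
State is unnormalized: ∫|Ψ|² dx = 10.174, and ∫Ψ*·(−ħ² Ψ'') dx = 55.999, so ⟨p²⟩ = 55.999 / 10.174.
⟨p²⟩ = 5.5041.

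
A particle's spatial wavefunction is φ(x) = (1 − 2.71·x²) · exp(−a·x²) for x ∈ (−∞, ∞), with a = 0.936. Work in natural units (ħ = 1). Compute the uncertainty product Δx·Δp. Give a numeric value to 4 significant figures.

2.337

Δx = √(⟨x²⟩−⟨x⟩²), Δp = √(⟨p²⟩−⟨p⟩²).
Expand each integrand as polynomial × e^(−2ax²) and use ∫x^(2j)·e^(−2ax²) dx = (2j−1)!!/(4a)^j · √(π/(2a)), odd powers → 0; here √(π/(2a)) = 1.2955. Differentiate with the product rule, d/dx e^(−ax²) = −2ax·e^(−ax²).
Normalization: ∫|φ|² dx = 1.4562.
⟨x⟩ = 0.0000, ⟨x²⟩ = 1.0730 ⇒ Δx = 1.0359.
⟨p⟩ = 0.0000, ⟨p²⟩ = 5.0918 ⇒ Δp = 2.2565.
Δx·Δp = 2.3374.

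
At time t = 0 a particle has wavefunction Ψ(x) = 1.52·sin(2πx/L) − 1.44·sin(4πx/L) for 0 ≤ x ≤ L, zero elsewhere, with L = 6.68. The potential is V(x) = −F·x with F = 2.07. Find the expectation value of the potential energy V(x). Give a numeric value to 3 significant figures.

⟨V⟩ = ∫ V(x)·|Ψ|² dx / ∫|Ψ|² dx.
On 0 ≤ x ≤ L (j ≠ l): ∫sin²(jπx/L) dx = L/2, ∫sin(jπx/L)·sin(lπx/L) dx = 0; diagonal moments ∫x·sin²(jπx/L) dx = L²/4, ∫x²·sin²(jπx/L) dx = L³·(1/6 − 1/(4j²π²)); cross terms ∫x·sin(jπx/L)·sin(lπx/L) dx = 0 for j + l even and −4jlL²/(π²(j² − l²)²) for j + l odd, ∫x²·sin(jπx/L)·sin(lπx/L) dx = (−1)^(j+l)·4jlL³/(π²(j² − l²)²); higher powers the same way via product-to-sum and parts.
State is unnormalized: ∫|Ψ|² dx = 14.643, and ∫Ψ*·V(x)·Ψ dx = -101.24, so ⟨V⟩ = -101.24 / 14.643.
⟨V⟩ = -6.9138.

-6.91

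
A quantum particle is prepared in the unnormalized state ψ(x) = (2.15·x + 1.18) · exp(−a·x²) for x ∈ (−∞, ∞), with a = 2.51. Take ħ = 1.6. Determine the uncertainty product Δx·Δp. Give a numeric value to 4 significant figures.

0.8477

Δx = √(⟨x²⟩−⟨x⟩²), Δp = √(⟨p²⟩−⟨p⟩²).
Expand each integrand as polynomial × e^(−2ax²) and use ∫x^(2j)·e^(−2ax²) dx = (2j−1)!!/(4a)^j · √(π/(2a)), odd powers → 0; here √(π/(2a)) = 0.79108. Differentiate with the product rule, d/dx e^(−ax²) = −2ax·e^(−ax²).
Normalization: ∫|ψ|² dx = 1.4657.
⟨x⟩ = 0.27276, ⟨x²⟩ = 0.14910 ⇒ Δx = 0.27332.
⟨p⟩ = 0.0000, ⟨p²⟩ = 9.6190 ⇒ Δp = 3.1015.
Δx·Δp = 0.84768.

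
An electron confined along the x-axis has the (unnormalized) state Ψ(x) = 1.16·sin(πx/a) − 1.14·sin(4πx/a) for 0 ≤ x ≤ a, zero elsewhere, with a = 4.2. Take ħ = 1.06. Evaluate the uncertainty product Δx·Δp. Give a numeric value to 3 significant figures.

Δx = √(⟨x²⟩−⟨x⟩²), Δp = √(⟨p²⟩−⟨p⟩²).
On 0 ≤ x ≤ a (j ≠ l): ∫sin²(jπx/a) dx = a/2, ∫sin(jπx/a)·sin(lπx/a) dx = 0; diagonal moments ∫x·sin²(jπx/a) dx = a²/4, ∫x²·sin²(jπx/a) dx = a³·(1/6 − 1/(4j²π²)); cross terms ∫x·sin(jπx/a)·sin(lπx/a) dx = 0 for j + l even and −4jla²/(π²(j² − l²)²) for j + l odd, ∫x²·sin(jπx/a)·sin(lπx/a) dx = (−1)^(j+l)·4jla³/(π²(j² − l²)²); higher powers the same way via product-to-sum and parts. d²/dx² sin(jπx/a) = −(jπ/a)²·sin(jπx/a); on 0 ≤ x ≤ a, ∫sin²(jπx/a) dx = a/2 and ∫sin(jπx/a)·sin(lπx/a) dx = 0 for j ≠ l, so only diagonal terms survive in ∫|Ψ|² and ∫Ψ·Ψ″; ∫Ψ·Ψ′ dx = [Ψ²/2] between the walls = 0.
Normalization: ∫|Ψ|² dx = 5.5549.
⟨x⟩ = 2.1605, ⟨x²⟩ = 5.6521 ⇒ Δx = 0.99212.
⟨p⟩ = 0.0000, ⟨p²⟩ = 5.2616 ⇒ Δp = 2.2938.
Δx·Δp = 2.2757.

2.28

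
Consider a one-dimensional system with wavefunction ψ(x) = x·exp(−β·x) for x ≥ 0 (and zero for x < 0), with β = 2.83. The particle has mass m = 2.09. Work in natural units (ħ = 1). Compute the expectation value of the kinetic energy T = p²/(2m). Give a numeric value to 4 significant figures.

T = −(ħ²/2m) d²/dx², so ⟨T⟩ = −(ħ²/2m) ∫ ψ*·ψ'' dx / ∫|ψ|² dx; with m = 2.09.
Differentiate x·exp(−β·x) with the product rule; every integrand then reduces to terms xʲ·e^(−2βx) on [0, ∞), with ∫₀^∞ xʲ·e^(−2βx) dx = j!/(2β)^(j+1).
State is unnormalized: ∫|ψ|² dx = 0.011030, and ∫ψ*·(−ħ²/2m · ψ'') dx = 0.021134, so ⟨T⟩ = 0.021134 / 0.011030.
⟨T⟩ = 1.9160.

1.916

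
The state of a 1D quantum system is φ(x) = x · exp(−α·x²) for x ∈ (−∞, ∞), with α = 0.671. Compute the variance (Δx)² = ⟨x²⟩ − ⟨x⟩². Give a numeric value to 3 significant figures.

Compute ⟨x⟩ and ⟨x²⟩ separately, then (Δx)² = ⟨x²⟩ − ⟨x⟩².
Expand each integrand as polynomial × e^(−2αx²) and use ∫x^(2j)·e^(−2αx²) dx = (2j−1)!!/(4α)^j · √(π/(2α)), odd powers → 0; here √(π/(2α)) = 1.5300.
Normalization: ∫|φ|² dx = 0.57005.
⟨x⟩ = 0.0000 and ⟨x²⟩ = 1.1177.
(Δx)² = 1.1177 − (0.0000)² = 1.1177.

1.12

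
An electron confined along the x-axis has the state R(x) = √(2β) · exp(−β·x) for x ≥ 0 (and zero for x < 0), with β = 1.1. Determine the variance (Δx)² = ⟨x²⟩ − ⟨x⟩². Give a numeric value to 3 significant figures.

Compute ⟨x⟩ and ⟨x²⟩ separately, then (Δx)² = ⟨x²⟩ − ⟨x⟩².
Every integrand reduces to terms xʲ·e^(−2βx) on [0, ∞); use ∫₀^∞ xʲ·e^(−2βx) dx = j!/(2β)^(j+1).
⟨x⟩ = 0.45455 and ⟨x²⟩ = 0.41322.
(Δx)² = 0.41322 − (0.45455)² = 0.20661.

0.207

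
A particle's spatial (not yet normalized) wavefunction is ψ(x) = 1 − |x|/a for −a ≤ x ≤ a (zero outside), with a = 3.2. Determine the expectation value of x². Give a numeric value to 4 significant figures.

⟨x²⟩ = ∫ x²·|ψ|² dx / ∫|ψ|² dx (integrals over the domain).
ψ is even, so ∫ over [−a, a] = 2∫₀ᵃ with ψ = 1 − x/a there: ∫₀ᵃ (1 − x/a)² dx = a/3, ∫₀ᵃ x²(1 − x/a)² dx = a³/30, ∫₀ᵃ x⁴(1 − x/a)² dx = a⁵/105.
State is unnormalized: ∫|ψ|² dx = 2.1333, and ∫ψ*·x²·ψ dx = 2.1845, so ⟨x²⟩ = 2.1845 / 2.1333.
⟨x²⟩ = 1.0240.

1.024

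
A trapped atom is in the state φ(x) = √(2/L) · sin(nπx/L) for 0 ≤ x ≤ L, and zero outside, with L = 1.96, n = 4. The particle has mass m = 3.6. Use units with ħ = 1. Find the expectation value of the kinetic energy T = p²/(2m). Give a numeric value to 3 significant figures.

5.71

T = −(ħ²/2m) d²/dx², so ⟨T⟩ = −(ħ²/2m) ∫ φ*·φ'' dx; with m = 3.6.
d/dx sin(nπx/L) = (nπ/L)·cos(nπx/L) and d²/dx² sin(nπx/L) = −(nπ/L)²·sin(nπx/L); on 0 ≤ x ≤ L, ∫sin²(nπx/L) dx = L/2 and ∫sin(nπx/L)·cos(nπx/L) dx = 0.
⟨T⟩ = 5.7092.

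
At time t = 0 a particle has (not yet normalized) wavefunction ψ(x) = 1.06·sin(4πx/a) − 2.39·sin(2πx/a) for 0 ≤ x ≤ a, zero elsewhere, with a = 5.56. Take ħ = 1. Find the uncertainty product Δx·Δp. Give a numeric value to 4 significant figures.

1.513

Δx = √(⟨x²⟩−⟨x⟩²), Δp = √(⟨p²⟩−⟨p⟩²).
On 0 ≤ x ≤ a (j ≠ l): ∫sin²(jπx/a) dx = a/2, ∫sin(jπx/a)·sin(lπx/a) dx = 0; diagonal moments ∫x·sin²(jπx/a) dx = a²/4, ∫x²·sin²(jπx/a) dx = a³·(1/6 − 1/(4j²π²)); cross terms ∫x·sin(jπx/a)·sin(lπx/a) dx = 0 for j + l even and −4jla²/(π²(j² − l²)²) for j + l odd, ∫x²·sin(jπx/a)·sin(lπx/a) dx = (−1)^(j+l)·4jla³/(π²(j² − l²)²); higher powers the same way via product-to-sum and parts. d²/dx² sin(jπx/a) = −(jπ/a)²·sin(jπx/a); on 0 ≤ x ≤ a, ∫sin²(jπx/a) dx = a/2 and ∫sin(jπx/a)·sin(lπx/a) dx = 0 for j ≠ l, so only diagonal terms survive in ∫|ψ|² and ∫ψ·ψ″; ∫ψ·ψ′ dx = [ψ²/2] between the walls = 0.
Normalization: ∫|ψ|² dx = 19.003.
⟨x⟩ = 2.7800, ⟨x²⟩ = 8.9294 ⇒ Δx = 1.0959.
⟨p⟩ = 0.0000, ⟨p²⟩ = 1.9068 ⇒ Δp = 1.3809.
Δx·Δp = 1.5133.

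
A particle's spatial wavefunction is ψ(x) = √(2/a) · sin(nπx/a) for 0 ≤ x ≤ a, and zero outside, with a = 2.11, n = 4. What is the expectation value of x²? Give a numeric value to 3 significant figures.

⟨x²⟩ = ∫ x²·|ψ|² dx (integrals over the domain).
With sin²θ = (1 − cos2θ)/2 on 0 ≤ x ≤ a: ∫sin²(nπx/a) dx = a/2, ∫x·sin²(nπx/a) dx = a²/4, ∫x²·sin²(nπx/a) dx = a³·(1/6 − 1/(4n²π²)); higher powers xᵏ the same way, integrating xᵏ·cos(2nπx/a) by parts.
⟨x²⟩ = 1.4699.

1.47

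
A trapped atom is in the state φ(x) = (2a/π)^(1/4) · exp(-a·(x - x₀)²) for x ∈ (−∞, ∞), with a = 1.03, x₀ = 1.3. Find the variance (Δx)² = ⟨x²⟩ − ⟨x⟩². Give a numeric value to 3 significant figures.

Compute ⟨x⟩ and ⟨x²⟩ separately, then (Δx)² = ⟨x²⟩ − ⟨x⟩².
Gaussian moments (u = x − x₀): ∫u^(2j)·e^(−2au²) du = (2j−1)!!/(4a)^j · √(π/(2a)), odd powers integrate to 0; here √(π/(2a)) = 1.2349.
⟨x⟩ = 1.3000 and ⟨x²⟩ = 1.9327.
(Δx)² = 1.9327 − (1.3000)² = 0.24272.

0.243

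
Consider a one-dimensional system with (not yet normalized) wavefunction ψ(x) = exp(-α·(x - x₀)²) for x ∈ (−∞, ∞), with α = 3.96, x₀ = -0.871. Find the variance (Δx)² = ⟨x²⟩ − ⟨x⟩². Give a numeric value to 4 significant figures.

0.06313

Compute ⟨x⟩ and ⟨x²⟩ separately, then (Δx)² = ⟨x²⟩ − ⟨x⟩².
Gaussian moments (u = x − x₀): ∫u^(2j)·e^(−2αu²) du = (2j−1)!!/(4α)^j · √(π/(2α)), odd powers integrate to 0; here √(π/(2α)) = 0.62981.
Normalization: ∫|ψ|² dx = 0.62981.
⟨x⟩ = -0.87100 and ⟨x²⟩ = 0.82177.
(Δx)² = 0.82177 − (-0.87100)² = 0.063131.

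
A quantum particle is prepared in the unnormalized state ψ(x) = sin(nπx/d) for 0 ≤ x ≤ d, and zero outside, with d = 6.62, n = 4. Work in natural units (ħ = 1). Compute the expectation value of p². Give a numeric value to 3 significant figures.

3.60

p² ψ = −ħ² d²ψ/dx²; ⟨p²⟩ = −ħ² ∫ ψ*·ψ'' dx / ∫|ψ|² dx.
d/dx sin(nπx/d) = (nπ/d)·cos(nπx/d) and d²/dx² sin(nπx/d) = −(nπ/d)²·sin(nπx/d); on 0 ≤ x ≤ d, ∫sin²(nπx/d) dx = d/2 and ∫sin(nπx/d)·cos(nπx/d) dx = 0.
State is unnormalized: ∫|ψ|² dx = 3.3100, and ∫ψ*·(−ħ² ψ'') dx = 11.927, so ⟨p²⟩ = 11.927 / 3.3100.
⟨p²⟩ = 3.6033.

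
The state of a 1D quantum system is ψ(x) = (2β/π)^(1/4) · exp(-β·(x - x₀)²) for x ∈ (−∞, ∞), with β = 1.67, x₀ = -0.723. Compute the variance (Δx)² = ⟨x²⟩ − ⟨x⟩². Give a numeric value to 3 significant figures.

Compute ⟨x⟩ and ⟨x²⟩ separately, then (Δx)² = ⟨x²⟩ − ⟨x⟩².
Gaussian moments (u = x − x₀): ∫u^(2j)·e^(−2βu²) du = (2j−1)!!/(4β)^j · √(π/(2β)), odd powers integrate to 0; here √(π/(2β)) = 0.96984.
⟨x⟩ = -0.72300 and ⟨x²⟩ = 0.67243.
(Δx)² = 0.67243 − (-0.72300)² = 0.14970.

0.150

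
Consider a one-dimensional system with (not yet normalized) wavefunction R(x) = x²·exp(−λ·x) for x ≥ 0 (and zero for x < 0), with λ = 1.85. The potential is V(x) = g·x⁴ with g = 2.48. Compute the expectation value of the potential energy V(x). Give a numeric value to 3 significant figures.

⟨V⟩ = ∫ V(x)·|R|² dx / ∫|R|² dx.
Every integrand reduces to terms xʲ·e^(−2λx) on [0, ∞); use ∫₀^∞ xʲ·e^(−2λx) dx = j!/(2λ)^(j+1).
State is unnormalized: ∫|R|² dx = 0.034610, and ∫R*·V(x)·R dx = 0.76941, so ⟨V⟩ = 0.76941 / 0.034610.
⟨V⟩ = 22.231.

22.2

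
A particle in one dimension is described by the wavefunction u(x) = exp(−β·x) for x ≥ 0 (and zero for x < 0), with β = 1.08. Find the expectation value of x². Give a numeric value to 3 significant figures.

⟨x²⟩ = ∫ x²·|u|² dx / ∫|u|² dx (integrals over the domain).
Every integrand reduces to terms xʲ·e^(−2βx) on [0, ∞); use ∫₀^∞ xʲ·e^(−2βx) dx = j!/(2β)^(j+1).
State is unnormalized: ∫|u|² dx = 0.46296, and ∫u*·x²·u dx = 0.19846, so ⟨x²⟩ = 0.19846 / 0.46296.
⟨x²⟩ = 0.42867.

0.429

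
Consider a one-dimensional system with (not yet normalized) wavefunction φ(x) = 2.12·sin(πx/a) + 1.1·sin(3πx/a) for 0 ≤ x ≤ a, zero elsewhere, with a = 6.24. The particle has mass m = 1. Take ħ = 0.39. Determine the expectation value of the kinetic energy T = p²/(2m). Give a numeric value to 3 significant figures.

0.0520

T = −(ħ²/2m) d²/dx², so ⟨T⟩ = −(ħ²/2m) ∫ φ*·φ'' dx / ∫|φ|² dx; with m = 1.
d²/dx² sin(jπx/a) = −(jπ/a)²·sin(jπx/a); on 0 ≤ x ≤ a, ∫sin²(jπx/a) dx = a/2 and ∫sin(jπx/a)·sin(lπx/a) dx = 0 for j ≠ l, so only diagonal terms survive in ∫|φ|² and ∫φ·φ″; ∫φ·φ′ dx = [φ²/2] between the walls = 0.
State is unnormalized: ∫|φ|² dx = 17.798, and ∫φ*·(−ħ²/2m · φ'') dx = 0.92526, so ⟨T⟩ = 0.92526 / 17.798.
⟨T⟩ = 0.051988.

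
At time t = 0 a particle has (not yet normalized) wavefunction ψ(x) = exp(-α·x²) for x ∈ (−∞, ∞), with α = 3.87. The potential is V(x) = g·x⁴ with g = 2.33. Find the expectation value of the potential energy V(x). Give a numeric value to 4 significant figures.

0.02917

⟨V⟩ = ∫ V(x)·|ψ|² dx / ∫|ψ|² dx.
Gaussian moments: ∫x^(2j)·e^(−2αx²) dx = (2j−1)!!/(4α)^j · √(π/(2α)), odd powers integrate to 0; here √(π/(2α)) = 0.63710.
State is unnormalized: ∫|ψ|² dx = 0.63710, and ∫ψ*·V(x)·ψ dx = 0.018584, so ⟨V⟩ = 0.018584 / 0.63710.
⟨V⟩ = 0.029170.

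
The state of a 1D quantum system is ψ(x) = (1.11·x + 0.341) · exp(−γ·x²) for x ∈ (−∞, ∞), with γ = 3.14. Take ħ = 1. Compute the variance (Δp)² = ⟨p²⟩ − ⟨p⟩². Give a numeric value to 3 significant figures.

6.01

Compute ⟨p⟩ and ⟨p²⟩ separately; (Δp)² = ⟨p²⟩ − ⟨p⟩².
Expand each integrand as polynomial × e^(−2γx²) and use ∫x^(2j)·e^(−2γx²) dx = (2j−1)!!/(4γ)^j · √(π/(2γ)), odd powers → 0; here √(π/(2γ)) = 0.70729. Differentiate with the product rule, d/dx e^(−γx²) = −2γx·e^(−γx²).
Normalization: ∫|ψ|² dx = 0.15163.
⟨p⟩ = 0.0000 and ⟨p²⟩ = 6.0137.
(Δp)² = 6.0137 − (0.0000)² = 6.0137.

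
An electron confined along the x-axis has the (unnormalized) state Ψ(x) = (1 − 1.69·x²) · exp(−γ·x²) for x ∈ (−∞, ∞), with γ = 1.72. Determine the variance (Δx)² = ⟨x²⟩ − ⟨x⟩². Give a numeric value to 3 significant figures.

0.0909

Compute ⟨x⟩ and ⟨x²⟩ separately, then (Δx)² = ⟨x²⟩ − ⟨x⟩².
Expand each integrand as polynomial × e^(−2γx²) and use ∫x^(2j)·e^(−2γx²) dx = (2j−1)!!/(4γ)^j · √(π/(2γ)), odd powers → 0; here √(π/(2γ)) = 0.95564.
Normalization: ∫|Ψ|² dx = 0.65914.
⟨x⟩ = 0.0000 and ⟨x²⟩ = 0.090876.
(Δx)² = 0.090876 − (0.0000)² = 0.090876.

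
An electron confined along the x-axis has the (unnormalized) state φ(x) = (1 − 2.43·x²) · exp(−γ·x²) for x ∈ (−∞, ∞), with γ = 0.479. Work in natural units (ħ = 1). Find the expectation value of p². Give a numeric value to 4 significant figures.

p² φ = −ħ² d²φ/dx²; ⟨p²⟩ = −ħ² ∫ φ*·φ'' dx / ∫|φ|² dx.
Expand each integrand as polynomial × e^(−2γx²) and use ∫x^(2j)·e^(−2γx²) dx = (2j−1)!!/(4γ)^j · √(π/(2γ)), odd powers → 0; here √(π/(2γ)) = 1.8109. Differentiate with the product rule, d/dx e^(−γx²) = −2γx·e^(−γx²).
State is unnormalized: ∫|φ|² dx = 5.9560, and ∫φ*·(−ħ² φ'') dx = 12.834, so ⟨p²⟩ = 12.834 / 5.9560.
⟨p²⟩ = 2.1549.

2.155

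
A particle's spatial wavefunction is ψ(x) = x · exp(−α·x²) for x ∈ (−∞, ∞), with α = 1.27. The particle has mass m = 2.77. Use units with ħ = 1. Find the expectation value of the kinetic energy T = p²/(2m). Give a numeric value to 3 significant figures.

T = −(ħ²/2m) d²/dx², so ⟨T⟩ = −(ħ²/2m) ∫ ψ*·ψ'' dx / ∫|ψ|² dx; with m = 2.77.
Expand each integrand as polynomial × e^(−2αx²) and use ∫x^(2j)·e^(−2αx²) dx = (2j−1)!!/(4α)^j · √(π/(2α)), odd powers → 0; here √(π/(2α)) = 1.1121. Differentiate with the product rule, d/dx e^(−αx²) = −2αx·e^(−αx²).
State is unnormalized: ∫|ψ|² dx = 0.21892, and ∫ψ*·(−ħ²/2m · ψ'') dx = 0.15056, so ⟨T⟩ = 0.15056 / 0.21892.
⟨T⟩ = 0.68773.

0.688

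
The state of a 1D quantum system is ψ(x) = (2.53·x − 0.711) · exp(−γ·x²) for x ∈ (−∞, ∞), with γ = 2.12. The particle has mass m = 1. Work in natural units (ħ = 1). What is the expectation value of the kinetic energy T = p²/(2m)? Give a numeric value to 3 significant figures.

2.33

T = −(ħ²/2m) d²/dx², so ⟨T⟩ = −(ħ²/2m) ∫ ψ*·ψ'' dx / ∫|ψ|² dx; with m = 1.
Expand each integrand as polynomial × e^(−2γx²) and use ∫x^(2j)·e^(−2γx²) dx = (2j−1)!!/(4γ)^j · √(π/(2γ)), odd powers → 0; here √(π/(2γ)) = 0.86078. Differentiate with the product rule, d/dx e^(−γx²) = −2γx·e^(−γx²).
State is unnormalized: ∫|ψ|² dx = 1.0849, and ∫ψ*·(−ħ²/2m · ψ'') dx = 2.5274, so ⟨T⟩ = 2.5274 / 1.0849.
⟨T⟩ = 2.3297.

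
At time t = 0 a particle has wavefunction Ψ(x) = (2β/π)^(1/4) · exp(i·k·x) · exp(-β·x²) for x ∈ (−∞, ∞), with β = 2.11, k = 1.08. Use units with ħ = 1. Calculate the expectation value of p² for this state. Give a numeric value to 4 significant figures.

3.276

p² Ψ = −ħ² d²Ψ/dx²; ⟨p²⟩ = −ħ² ∫ Ψ*·Ψ'' dx.
Gaussian moments: ∫x^(2j)·e^(−2βx²) dx = (2j−1)!!/(4β)^j · √(π/(2β)), odd powers integrate to 0; here √(π/(2β)) = 0.86282. Derivatives: Ψ′ = (ik − 2βx)·Ψ, Ψ″ = ((ik − 2βx)² − 2β)·Ψ; the odd-in-x pieces drop out.
⟨p²⟩ = 3.2764.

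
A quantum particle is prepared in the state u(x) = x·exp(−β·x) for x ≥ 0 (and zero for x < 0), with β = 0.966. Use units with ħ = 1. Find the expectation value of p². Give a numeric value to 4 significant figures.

0.9332

p² u = −ħ² d²u/dx²; ⟨p²⟩ = −ħ² ∫ u*·u'' dx / ∫|u|² dx.
Differentiate x·exp(−β·x) with the product rule; every integrand then reduces to terms xʲ·e^(−2βx) on [0, ∞), with ∫₀^∞ xʲ·e^(−2βx) dx = j!/(2β)^(j+1).
State is unnormalized: ∫|u|² dx = 0.27734, and ∫u*·(−ħ² u'') dx = 0.25880, so ⟨p²⟩ = 0.25880 / 0.27734.
⟨p²⟩ = 0.93316.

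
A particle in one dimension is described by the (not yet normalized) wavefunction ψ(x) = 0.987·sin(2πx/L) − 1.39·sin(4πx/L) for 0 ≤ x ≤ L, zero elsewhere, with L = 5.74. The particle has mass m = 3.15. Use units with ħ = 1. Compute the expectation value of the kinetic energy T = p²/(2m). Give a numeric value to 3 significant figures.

T = −(ħ²/2m) d²/dx², so ⟨T⟩ = −(ħ²/2m) ∫ ψ*·ψ'' dx / ∫|ψ|² dx; with m = 3.15.
d²/dx² sin(jπx/L) = −(jπ/L)²·sin(jπx/L); on 0 ≤ x ≤ L, ∫sin²(jπx/L) dx = L/2 and ∫sin(jπx/L)·sin(lπx/L) dx = 0 for j ≠ l, so only diagonal terms survive in ∫|ψ|² and ∫ψ·ψ″; ∫ψ·ψ′ dx = [ψ²/2] between the walls = 0.
State is unnormalized: ∫|ψ|² dx = 8.3410, and ∫ψ*·(−ħ²/2m · ψ'') dx = 4.7503, so ⟨T⟩ = 4.7503 / 8.3410.
⟨T⟩ = 0.56952.

0.570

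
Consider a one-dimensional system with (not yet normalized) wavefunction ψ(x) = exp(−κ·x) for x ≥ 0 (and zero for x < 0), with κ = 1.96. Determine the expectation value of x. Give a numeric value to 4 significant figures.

⟨x⟩ = ∫ x·|ψ|² dx / ∫|ψ|² dx (integrals over the domain).
Every integrand reduces to terms xʲ·e^(−2κx) on [0, ∞); use ∫₀^∞ xʲ·e^(−2κx) dx = j!/(2κ)^(j+1).
State is unnormalized: ∫|ψ|² dx = 0.25510, and ∫ψ*·x·ψ dx = 0.065077, so ⟨x⟩ = 0.065077 / 0.25510.
⟨x⟩ = 0.25510.

0.2551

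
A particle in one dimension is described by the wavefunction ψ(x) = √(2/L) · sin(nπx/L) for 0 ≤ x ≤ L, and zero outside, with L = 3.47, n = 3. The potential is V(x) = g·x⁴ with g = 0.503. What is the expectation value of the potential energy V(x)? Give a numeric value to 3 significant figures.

13.8

⟨V⟩ = ∫ V(x)·|ψ|² dx.
With sin²θ = (1 − cos2θ)/2 on 0 ≤ x ≤ L: ∫sin²(nπx/L) dx = L/2, ∫x·sin²(nπx/L) dx = L²/4, ∫x²·sin²(nπx/L) dx = L³·(1/6 − 1/(4n²π²)); higher powers xᵏ the same way, integrating xᵏ·cos(2nπx/L) by parts.
⟨V⟩ = 13.778.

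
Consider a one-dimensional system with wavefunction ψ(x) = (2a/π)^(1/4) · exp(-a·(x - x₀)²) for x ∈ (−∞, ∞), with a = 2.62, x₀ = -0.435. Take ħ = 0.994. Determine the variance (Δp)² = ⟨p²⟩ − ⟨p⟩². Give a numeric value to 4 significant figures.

Compute ⟨p⟩ and ⟨p²⟩ separately; (Δp)² = ⟨p²⟩ − ⟨p⟩².
Gaussian moments (u = x − x₀): ∫u^(2j)·e^(−2au²) du = (2j−1)!!/(4a)^j · √(π/(2a)), odd powers integrate to 0; here √(π/(2a)) = 0.77430. Derivatives: d/dx e^(−au²) = −2au·e^(−au²), d²/dx² e^(−au²) = (4a²u² − 2a)·e^(−au²).
⟨p⟩ = 0.0000 and ⟨p²⟩ = 2.5887.
(Δp)² = 2.5887 − (0.0000)² = 2.5887.

2.589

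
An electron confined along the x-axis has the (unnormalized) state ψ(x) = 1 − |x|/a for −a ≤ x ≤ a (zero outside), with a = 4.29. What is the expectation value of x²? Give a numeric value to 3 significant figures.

1.84

⟨x²⟩ = ∫ x²·|ψ|² dx / ∫|ψ|² dx (integrals over the domain).
ψ is even, so ∫ over [−a, a] = 2∫₀ᵃ with ψ = 1 − x/a there: ∫₀ᵃ (1 − x/a)² dx = a/3, ∫₀ᵃ x²(1 − x/a)² dx = a³/30, ∫₀ᵃ x⁴(1 − x/a)² dx = a⁵/105.
State is unnormalized: ∫|ψ|² dx = 2.8600, and ∫ψ*·x²·ψ dx = 5.2636, so ⟨x²⟩ = 5.2636 / 2.8600.
⟨x²⟩ = 1.8404.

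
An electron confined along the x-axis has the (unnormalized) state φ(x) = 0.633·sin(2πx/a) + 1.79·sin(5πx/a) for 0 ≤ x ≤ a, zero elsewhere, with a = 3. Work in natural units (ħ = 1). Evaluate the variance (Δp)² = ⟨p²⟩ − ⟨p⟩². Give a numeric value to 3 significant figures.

24.9

Compute ⟨p⟩ and ⟨p²⟩ separately; (Δp)² = ⟨p²⟩ − ⟨p⟩².
d²/dx² sin(jπx/a) = −(jπ/a)²·sin(jπx/a); on 0 ≤ x ≤ a, ∫sin²(jπx/a) dx = a/2 and ∫sin(jπx/a)·sin(lπx/a) dx = 0 for j ≠ l, so only diagonal terms survive in ∫|φ|² and ∫φ·φ″; ∫φ·φ′ dx = [φ²/2] between the walls = 0.
Normalization: ∫|φ|² dx = 5.4072.
⟨p⟩ = 0.0000 and ⟨p²⟩ = 24.856.
(Δp)² = 24.856 − (0.0000)² = 24.856.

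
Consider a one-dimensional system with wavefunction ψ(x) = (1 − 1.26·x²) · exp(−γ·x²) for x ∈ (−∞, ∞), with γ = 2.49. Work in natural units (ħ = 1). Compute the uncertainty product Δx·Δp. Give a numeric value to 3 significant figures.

0.510

Δx = √(⟨x²⟩−⟨x⟩²), Δp = √(⟨p²⟩−⟨p⟩²).
Expand each integrand as polynomial × e^(−2γx²) and use ∫x^(2j)·e^(−2γx²) dx = (2j−1)!!/(4γ)^j · √(π/(2γ)), odd powers → 0; here √(π/(2γ)) = 0.79426. Differentiate with the product rule, d/dx e^(−γx²) = −2γx·e^(−γx²).
Normalization: ∫|ψ|² dx = 0.63143.
⟨x⟩ = 0.0000, ⟨x²⟩ = 0.060749 ⇒ Δx = 0.24647.
⟨p⟩ = 0.0000, ⟨p²⟩ = 4.2754 ⇒ Δp = 2.0677.
Δx·Δp = 0.50963.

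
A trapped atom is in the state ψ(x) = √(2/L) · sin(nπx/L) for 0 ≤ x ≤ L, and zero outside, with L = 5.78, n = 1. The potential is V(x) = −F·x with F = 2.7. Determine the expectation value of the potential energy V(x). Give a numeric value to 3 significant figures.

-7.80

⟨V⟩ = ∫ V(x)·|ψ|² dx.
With sin²θ = (1 − cos2θ)/2 on 0 ≤ x ≤ L: ∫sin²(nπx/L) dx = L/2, ∫x·sin²(nπx/L) dx = L²/4, ∫x²·sin²(nπx/L) dx = L³·(1/6 − 1/(4n²π²)); higher powers xᵏ the same way, integrating xᵏ·cos(2nπx/L) by parts.
⟨V⟩ = -7.8030.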